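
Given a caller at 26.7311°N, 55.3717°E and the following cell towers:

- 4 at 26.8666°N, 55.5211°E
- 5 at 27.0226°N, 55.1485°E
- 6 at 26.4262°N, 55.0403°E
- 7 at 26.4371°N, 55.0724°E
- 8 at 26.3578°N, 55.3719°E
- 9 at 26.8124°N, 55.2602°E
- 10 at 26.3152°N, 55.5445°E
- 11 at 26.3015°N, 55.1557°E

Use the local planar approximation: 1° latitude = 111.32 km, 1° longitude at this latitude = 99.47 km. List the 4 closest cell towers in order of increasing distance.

9, 4, 5, 8

Distances from 26.7311°N, 55.3717°E:
4: √((0.1355·111.32)² + (0.1494·99.47)²) = √(227.522832 + 220.843912) = 21.1747 km
5: √((0.2915·111.32)² + (-0.2232·99.47)²) = √(1052.988222 + 492.915661) = 39.3180 km
6: √((-0.3049·111.32)² + (-0.3314·99.47)²) = √(1152.023250 + 1086.648898) = 47.3146 km
7: √((-0.2940·111.32)² + (-0.2993·99.47)²) = √(1071.127220 + 886.334531) = 44.2432 km
8: √((-0.3733·111.32)² + (0.0002·99.47)²) = √(1726.880857 + 0.000396) = 41.5558 km
9: √((0.0813·111.32)² + (-0.1115·99.47)²) = √(81.908220 + 123.008174) = 14.3149 km
10: √((-0.4159·111.32)² + (0.1728·99.47)²) = √(2143.503693 + 295.441645) = 49.3857 km
11: √((-0.4296·111.32)² + (-0.2160·99.47)²) = √(2287.046216 + 461.627570) = 52.4278 km
Sorted: 9 (14.3149 km) < 4 (21.1747 km) < 5 (39.3180 km) < 8 (41.5558 km) < 7 (44.2432 km) < 6 (47.3146 km) < …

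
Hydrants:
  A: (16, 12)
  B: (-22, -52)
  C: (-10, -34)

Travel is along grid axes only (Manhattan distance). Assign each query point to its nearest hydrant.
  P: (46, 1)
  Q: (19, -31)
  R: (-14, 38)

P at (46, 1):
  A: |-30| + |11| = 30 + 11 = 41
  B: |-68| + |-53| = 68 + 53 = 121
  C: |-56| + |-35| = 56 + 35 = 91
  → nearest: A (41)
Q at (19, -31):
  A: |-3| + |43| = 3 + 43 = 46
  B: |-41| + |-21| = 41 + 21 = 62
  C: |-29| + |-3| = 29 + 3 = 32
  → nearest: C (32)
R at (-14, 38):
  A: |30| + |-26| = 30 + 26 = 56
  B: |-8| + |-90| = 8 + 90 = 98
  C: |4| + |-72| = 4 + 72 = 76
  → nearest: A (56)

P→A; Q→C; R→A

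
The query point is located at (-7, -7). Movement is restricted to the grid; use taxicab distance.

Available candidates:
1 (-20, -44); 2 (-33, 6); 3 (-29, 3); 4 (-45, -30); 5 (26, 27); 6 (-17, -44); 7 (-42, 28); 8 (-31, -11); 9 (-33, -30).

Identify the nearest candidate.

Distances from (-7, -7):
1: 50
2: 39
3: 32
4: 61
5: 67
6: 47
7: 70
8: 28
9: 49
Minimum: 8 at 28.

8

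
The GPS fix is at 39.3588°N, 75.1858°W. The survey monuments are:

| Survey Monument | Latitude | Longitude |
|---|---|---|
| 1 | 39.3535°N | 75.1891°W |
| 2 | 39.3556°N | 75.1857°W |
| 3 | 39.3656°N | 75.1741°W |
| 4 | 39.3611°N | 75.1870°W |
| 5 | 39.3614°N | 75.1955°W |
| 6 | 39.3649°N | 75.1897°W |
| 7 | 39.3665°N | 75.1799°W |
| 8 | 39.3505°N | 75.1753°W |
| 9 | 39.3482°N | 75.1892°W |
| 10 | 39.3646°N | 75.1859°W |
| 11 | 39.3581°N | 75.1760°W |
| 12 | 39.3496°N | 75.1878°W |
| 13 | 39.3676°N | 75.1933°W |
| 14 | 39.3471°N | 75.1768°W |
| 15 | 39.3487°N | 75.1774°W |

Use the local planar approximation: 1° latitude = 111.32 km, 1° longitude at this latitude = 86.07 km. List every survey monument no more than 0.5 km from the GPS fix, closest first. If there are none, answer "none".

4, 2

Distances from 39.3588°N, 75.1858°W:
1: √((-0.0053·111.32)² + (-0.0033·86.07)²) = √(0.348095 + 0.080674) = 0.6548 km
2: √((-0.0032·111.32)² + (0.0001·86.07)²) = √(0.126896 + 0.000074) = 0.3563 km
3: √((0.0068·111.32)² + (0.0117·86.07)²) = √(0.573013 + 1.014087) = 1.2598 km
4: √((0.0023·111.32)² + (-0.0012·86.07)²) = √(0.065554 + 0.010668) = 0.2761 km
5: √((0.0026·111.32)² + (-0.0097·86.07)²) = √(0.083771 + 0.697023) = 0.8836 km
6: √((0.0061·111.32)² + (-0.0039·86.07)²) = √(0.461112 + 0.112676) = 0.7575 km
7: √((0.0077·111.32)² + (0.0059·86.07)²) = √(0.734730 + 0.257874) = 0.9963 km
8: √((-0.0083·111.32)² + (0.0105·86.07)²) = √(0.853695 + 0.816737) = 1.2925 km
9: √((-0.0106·111.32)² + (-0.0034·86.07)²) = √(1.392381 + 0.085637) = 1.2157 km
10: √((0.0058·111.32)² + (-0.0001·86.07)²) = √(0.416872 + 0.000074) = 0.6457 km
11: √((-0.0007·111.32)² + (0.0098·86.07)²) = √(0.006072 + 0.711469) = 0.8471 km
12: √((-0.0092·111.32)² + (-0.0020·86.07)²) = √(1.048871 + 0.029632) = 1.0385 km
13: √((0.0088·111.32)² + (-0.0075·86.07)²) = √(0.959648 + 0.416703) = 1.1732 km
14: √((-0.0117·111.32)² + (0.0090·86.07)²) = √(1.696360 + 0.600052) = 1.5154 km
15: √((-0.0101·111.32)² + (0.0084·86.07)²) = √(1.264122 + 0.522712) = 1.3367 km
Threshold 0.5 km: 4 (0.2761 km), 2 (0.3563 km) are within range.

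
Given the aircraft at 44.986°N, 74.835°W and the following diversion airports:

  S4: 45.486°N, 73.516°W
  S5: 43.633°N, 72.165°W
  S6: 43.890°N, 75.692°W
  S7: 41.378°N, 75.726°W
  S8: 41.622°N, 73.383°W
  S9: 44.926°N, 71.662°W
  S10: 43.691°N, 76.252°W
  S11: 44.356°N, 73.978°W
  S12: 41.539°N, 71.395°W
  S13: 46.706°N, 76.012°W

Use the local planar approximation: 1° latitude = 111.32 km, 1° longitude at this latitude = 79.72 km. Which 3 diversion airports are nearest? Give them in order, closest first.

S11, S4, S6

Distances from 44.986°N, 74.835°W:
S4: √((0.500·111.32)² + (1.319·79.72)²) = √(3098.03560 + 11056.66550) = 118.974 km
S5: √((-1.353·111.32)² + (2.670·79.72)²) = √(22685.16741 + 45306.14419) = 260.751 km
S6: √((-1.096·111.32)² + (-0.857·79.72)²) = √(14885.63973 + 4667.62787) = 139.833 km
S7: √((-3.608·111.32)² + (-0.891·79.72)²) = √(161316.74600 + 5045.33477) = 407.875 km
S8: √((-3.364·111.32)² + (1.452·79.72)²) = √(140235.62990 + 13398.85887) = 391.962 km
S9: √((-0.060·111.32)² + (3.173·79.72)²) = √(44.61171 + 63984.49171) = 253.040 km
S10: √((-1.295·111.32)² + (-1.417·79.72)²) = √(20781.93261 + 12760.69359) = 183.146 km
S11: √((-0.630·111.32)² + (0.857·79.72)²) = √(4918.44132 + 4667.62787) = 97.908 km
S12: √((-3.447·111.32)² + (3.440·79.72)²) = √(147241.06910 + 75205.82247) = 471.643 km
S13: √((1.720·111.32)² + (-1.177·79.72)²) = √(36660.91408 + 8804.15147) = 213.225 km
Sorted: S11 (97.908 km) < S4 (118.974 km) < S6 (139.833 km) < S10 (183.146 km) < S13 (213.225 km) < …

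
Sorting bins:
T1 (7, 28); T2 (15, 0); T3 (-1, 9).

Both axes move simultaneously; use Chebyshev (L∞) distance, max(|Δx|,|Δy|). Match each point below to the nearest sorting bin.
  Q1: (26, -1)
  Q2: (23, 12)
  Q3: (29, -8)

Q1→T2; Q2→T2; Q3→T2

Q1 at (26, -1):
  T1: 29
  T2: 11
  T3: 27
  → nearest: T2 (11)
Q2 at (23, 12):
  T1: 16
  T2: 12
  T3: 24
  → nearest: T2 (12)
Q3 at (29, -8):
  T1: 36
  T2: 14
  T3: 30
  → nearest: T2 (14)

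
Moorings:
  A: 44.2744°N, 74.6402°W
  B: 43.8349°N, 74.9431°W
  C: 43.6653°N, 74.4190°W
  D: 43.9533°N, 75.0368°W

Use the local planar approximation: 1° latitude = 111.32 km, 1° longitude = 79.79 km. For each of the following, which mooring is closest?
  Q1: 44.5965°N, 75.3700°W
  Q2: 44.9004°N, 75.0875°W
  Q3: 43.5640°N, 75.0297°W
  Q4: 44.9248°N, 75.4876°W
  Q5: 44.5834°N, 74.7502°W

Q1→A; Q2→A; Q3→B; Q4→A; Q5→A

Q1 at 44.5965°N, 75.3700°W:
  A: 68.3848 km
  B: 91.3680 km
  C: 128.4658 km
  D: 76.3775 km
  → nearest: A (68.3848 km)
Q2 at 44.9004°N, 75.0875°W:
  A: 78.2941 km
  B: 119.1697 km
  C: 147.4754 km
  D: 105.5088 km
  → nearest: A (78.2941 km)
Q3 at 43.5640°N, 75.0297°W:
  A: 84.9693 km
  B: 30.9381 km
  C: 50.0156 km
  D: 43.3406 km
  → nearest: B (30.9381 km)
Q4 at 44.9248°N, 75.4876°W:
  A: 99.0646 km
  B: 128.8718 km
  C: 164.0976 km
  D: 113.9721 km
  → nearest: A (99.0646 km)
Q5 at 44.5834°N, 74.7502°W:
  A: 35.5000 km
  B: 84.7327 km
  C: 105.5641 km
  D: 73.7763 km
  → nearest: A (35.5000 km)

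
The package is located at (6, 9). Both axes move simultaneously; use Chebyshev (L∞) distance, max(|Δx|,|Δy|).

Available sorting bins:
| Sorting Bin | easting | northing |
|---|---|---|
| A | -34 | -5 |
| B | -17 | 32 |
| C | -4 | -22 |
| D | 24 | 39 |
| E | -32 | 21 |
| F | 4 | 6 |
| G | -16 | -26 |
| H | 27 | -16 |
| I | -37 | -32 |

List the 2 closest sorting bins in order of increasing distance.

F, B

Distances from (6, 9):
A: max(|-40|, |-14|) = 40
B: max(|-23|, |23|) = 23
C: max(|-10|, |-31|) = 31
D: max(|18|, |30|) = 30
E: max(|-38|, |12|) = 38
F: max(|-2|, |-3|) = 3
G: max(|-22|, |-35|) = 35
H: max(|21|, |-25|) = 25
I: max(|-43|, |-41|) = 43
Sorted: F (3) < B (23) < H (25) < D (30) < …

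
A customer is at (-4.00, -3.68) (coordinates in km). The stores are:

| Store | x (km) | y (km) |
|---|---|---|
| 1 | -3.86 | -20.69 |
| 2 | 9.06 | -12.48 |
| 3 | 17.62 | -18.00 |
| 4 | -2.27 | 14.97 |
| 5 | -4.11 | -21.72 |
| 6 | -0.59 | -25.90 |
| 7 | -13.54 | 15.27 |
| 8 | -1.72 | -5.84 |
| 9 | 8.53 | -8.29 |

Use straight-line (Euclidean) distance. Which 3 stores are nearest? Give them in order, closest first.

Distances from (-4.00, -3.68):
1: √((0.14)² + (-17.01)²) = √(0.0196 + 289.3401) = 17.01 km
2: √((13.06)² + (-8.80)²) = √(170.5636 + 77.4400) = 15.75 km
3: √((21.62)² + (-14.32)²) = √(467.4244 + 205.0624) = 25.93 km
4: √((1.73)² + (18.65)²) = √(2.9929 + 347.8225) = 18.73 km
5: √((-0.11)² + (-18.04)²) = √(0.0121 + 325.4416) = 18.04 km
6: √((3.41)² + (-22.22)²) = √(11.6281 + 493.7284) = 22.48 km
7: √((-9.54)² + (18.95)²) = √(91.0116 + 359.1025) = 21.22 km
8: √((2.28)² + (-2.16)²) = √(5.1984 + 4.6656) = 3.14 km
9: √((12.53)² + (-4.61)²) = √(157.0009 + 21.2521) = 13.35 km
Sorted: 8 (3.14 km) < 9 (13.35 km) < 2 (15.75 km) < 1 (17.01 km) < 5 (18.04 km) < …

8, 9, 2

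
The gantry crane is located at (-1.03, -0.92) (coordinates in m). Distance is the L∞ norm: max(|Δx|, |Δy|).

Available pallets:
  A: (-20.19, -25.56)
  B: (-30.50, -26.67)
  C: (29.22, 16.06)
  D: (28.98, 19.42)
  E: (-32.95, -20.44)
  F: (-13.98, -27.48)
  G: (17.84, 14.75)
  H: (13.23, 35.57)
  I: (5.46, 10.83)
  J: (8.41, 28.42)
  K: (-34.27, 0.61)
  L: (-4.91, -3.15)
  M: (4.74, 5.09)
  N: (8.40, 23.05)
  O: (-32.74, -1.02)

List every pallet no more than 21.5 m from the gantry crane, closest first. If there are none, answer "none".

Distances from (-1.03, -0.92):
A: 24.64 m
B: 29.47 m
C: 30.25 m
D: 30.01 m
E: 31.92 m
F: 26.56 m
G: 18.87 m
H: 36.49 m
I: 11.75 m
J: 29.34 m
K: 33.24 m
L: 3.88 m
M: 6.01 m
N: 23.97 m
O: 31.71 m
Threshold 21.5 m: L (3.88 m), M (6.01 m), I (11.75 m), G (18.87 m) are within range.

L, M, I, G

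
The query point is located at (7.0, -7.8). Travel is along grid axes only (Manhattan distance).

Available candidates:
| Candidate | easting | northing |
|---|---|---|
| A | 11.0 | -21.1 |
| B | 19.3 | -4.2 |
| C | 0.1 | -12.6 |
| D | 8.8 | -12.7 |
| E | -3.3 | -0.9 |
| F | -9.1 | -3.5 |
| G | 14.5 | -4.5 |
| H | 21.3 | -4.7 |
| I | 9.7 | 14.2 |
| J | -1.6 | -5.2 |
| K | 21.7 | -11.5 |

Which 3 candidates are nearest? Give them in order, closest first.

Distances from (7.0, -7.8):
A: |4.0| + |-13.3| = 4.0 + 13.3 = 17.3
B: |12.3| + |3.6| = 12.3 + 3.6 = 15.9
C: |-6.9| + |-4.8| = 6.9 + 4.8 = 11.7
D: |1.8| + |-4.9| = 1.8 + 4.9 = 6.7
E: |-10.3| + |6.9| = 10.3 + 6.9 = 17.2
F: |-16.1| + |4.3| = 16.1 + 4.3 = 20.4
G: |7.5| + |3.3| = 7.5 + 3.3 = 10.8
H: |14.3| + |3.1| = 14.3 + 3.1 = 17.4
I: |2.7| + |22.0| = 2.7 + 22.0 = 24.7
J: |-8.6| + |2.6| = 8.6 + 2.6 = 11.2
K: |14.7| + |-3.7| = 14.7 + 3.7 = 18.4
Sorted: D (6.7) < G (10.8) < J (11.2) < C (11.7) < B (15.9) < …

D, G, J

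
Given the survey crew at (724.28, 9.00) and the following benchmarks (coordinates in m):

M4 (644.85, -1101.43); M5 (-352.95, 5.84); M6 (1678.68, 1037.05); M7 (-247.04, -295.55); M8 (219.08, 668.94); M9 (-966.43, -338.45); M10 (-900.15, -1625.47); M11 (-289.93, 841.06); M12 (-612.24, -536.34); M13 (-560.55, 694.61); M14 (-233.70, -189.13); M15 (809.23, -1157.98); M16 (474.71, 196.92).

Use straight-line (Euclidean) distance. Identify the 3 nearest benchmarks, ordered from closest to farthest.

Distances from (724.28, 9.00):
M4: √((-79.43)² + (-1110.43)²) = √(6309.1249 + 1233054.7849) = 1113.27 m
M5: √((-1077.23)² + (-3.16)²) = √(1160424.4729 + 9.9856) = 1077.23 m
M6: √((954.40)² + (1028.05)²) = √(910879.3600 + 1056886.8025) = 1402.77 m
M7: √((-971.32)² + (-304.55)²) = √(943462.5424 + 92750.7025) = 1017.95 m
M8: √((-505.20)² + (659.94)²) = √(255227.0400 + 435520.8036) = 831.11 m
M9: √((-1690.71)² + (-347.45)²) = √(2858500.3041 + 120721.5025) = 1726.04 m
M10: √((-1624.43)² + (-1634.47)²) = √(2638772.8249 + 2671492.1809) = 2304.40 m
M11: √((-1014.21)² + (832.06)²) = √(1028621.9241 + 692323.8436) = 1311.85 m
M12: √((-1336.52)² + (-545.34)²) = √(1786285.7104 + 297395.7156) = 1443.50 m
M13: √((-1284.83)² + (685.61)²) = √(1650788.1289 + 470061.0721) = 1456.31 m
M14: √((-957.98)² + (-198.13)²) = √(917725.6804 + 39255.4969) = 978.25 m
M15: √((84.95)² + (-1166.98)²) = √(7216.5025 + 1361842.3204) = 1170.07 m
M16: √((-249.57)² + (187.92)²) = √(62285.1849 + 35313.9264) = 312.41 m
Sorted: M16 (312.41 m) < M8 (831.11 m) < M14 (978.25 m) < M7 (1017.95 m) < M5 (1077.23 m) < …

M16, M8, M14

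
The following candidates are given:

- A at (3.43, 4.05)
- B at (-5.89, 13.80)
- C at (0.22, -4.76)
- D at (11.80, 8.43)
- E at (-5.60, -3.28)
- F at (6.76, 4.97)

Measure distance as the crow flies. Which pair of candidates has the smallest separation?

A and F

Pairwise distances:
A–B: √((-9.32)² + (9.75)²) = √(86.8624 + 95.0625) = 13.49
A–C: √((-3.21)² + (-8.81)²) = √(10.3041 + 77.6161) = 9.38
A–D: √((8.37)² + (4.38)²) = √(70.0569 + 19.1844) = 9.45
A–E: √((-9.03)² + (-7.33)²) = √(81.5409 + 53.7289) = 11.63
A–F: √((3.33)² + (0.92)²) = √(11.0889 + 0.8464) = 3.45
B–C: √((6.11)² + (-18.56)²) = √(37.3321 + 344.4736) = 19.54
B–D: √((17.69)² + (-5.37)²) = √(312.9361 + 28.8369) = 18.49
B–E: √((0.29)² + (-17.08)²) = √(0.0841 + 291.7264) = 17.08
B–F: √((12.65)² + (-8.83)²) = √(160.0225 + 77.9689) = 15.43
C–D: √((11.58)² + (13.19)²) = √(134.0964 + 173.9761) = 17.55
C–E: √((-5.82)² + (1.48)²) = √(33.8724 + 2.1904) = 6.01
C–F: √((6.54)² + (9.73)²) = √(42.7716 + 94.6729) = 11.72
D–E: √((-17.40)² + (-11.71)²) = √(302.7600 + 137.1241) = 20.97
D–F: √((-5.04)² + (-3.46)²) = √(25.4016 + 11.9716) = 6.11
E–F: √((12.36)² + (8.25)²) = √(152.7696 + 68.0625) = 14.86
Closest pair: A–F at 3.45.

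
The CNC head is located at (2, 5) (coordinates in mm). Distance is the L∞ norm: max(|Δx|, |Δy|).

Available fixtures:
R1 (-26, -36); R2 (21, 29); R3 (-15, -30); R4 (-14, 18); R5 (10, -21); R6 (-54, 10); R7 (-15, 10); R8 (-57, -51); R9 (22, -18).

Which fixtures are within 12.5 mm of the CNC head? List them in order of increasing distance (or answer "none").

Distances from (2, 5):
R1: max(|-28|, |-41|) = 41 mm
R2: max(|19|, |24|) = 24 mm
R3: max(|-17|, |-35|) = 35 mm
R4: max(|-16|, |13|) = 16 mm
R5: max(|8|, |-26|) = 26 mm
R6: max(|-56|, |5|) = 56 mm
R7: max(|-17|, |5|) = 17 mm
R8: max(|-59|, |-56|) = 59 mm
R9: max(|20|, |-23|) = 23 mm
Threshold 12.5 mm: none within range.

none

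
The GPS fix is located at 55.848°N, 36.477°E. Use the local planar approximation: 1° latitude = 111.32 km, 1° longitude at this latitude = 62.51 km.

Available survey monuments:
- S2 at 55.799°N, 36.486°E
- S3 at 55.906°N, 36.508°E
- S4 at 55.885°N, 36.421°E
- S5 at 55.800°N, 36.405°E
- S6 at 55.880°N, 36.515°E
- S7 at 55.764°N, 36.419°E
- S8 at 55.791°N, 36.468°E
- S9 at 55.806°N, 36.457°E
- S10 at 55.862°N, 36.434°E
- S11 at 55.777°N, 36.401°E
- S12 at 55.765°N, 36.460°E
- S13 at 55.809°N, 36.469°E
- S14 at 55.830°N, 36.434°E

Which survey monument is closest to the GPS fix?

S10

Distances from 55.848°N, 36.477°E:
S2: 5.484 km
S3: 6.741 km
S4: 5.405 km
S5: 6.986 km
S6: 4.282 km
S7: 10.029 km
S8: 6.370 km
S9: 4.840 km
S10: 3.107 km
S11: 9.222 km
S12: 9.300 km
S13: 4.370 km
S14: 3.353 km
Minimum: S10 at 3.107 km.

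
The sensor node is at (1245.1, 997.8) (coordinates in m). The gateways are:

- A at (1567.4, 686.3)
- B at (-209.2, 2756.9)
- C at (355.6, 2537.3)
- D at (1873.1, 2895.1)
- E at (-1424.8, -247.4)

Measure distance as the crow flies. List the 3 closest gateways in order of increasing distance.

A, C, D

Distances from (1245.1, 997.8):
A: √((322.3)² + (-311.5)²) = √(103877.290 + 97032.250) = 448.2 m
B: √((-1454.3)² + (1759.1)²) = √(2114988.490 + 3094432.810) = 2282.4 m
C: √((-889.5)² + (1539.5)²) = √(791210.250 + 2370060.250) = 1778.0 m
D: √((628.0)² + (1897.3)²) = √(394384.000 + 3599747.290) = 1998.5 m
E: √((-2669.9)² + (-1245.2)²) = √(7128366.010 + 1550523.040) = 2946.0 m
Sorted: A (448.2 m) < C (1778.0 m) < D (1998.5 m) < B (2282.4 m) < E (2946.0 m)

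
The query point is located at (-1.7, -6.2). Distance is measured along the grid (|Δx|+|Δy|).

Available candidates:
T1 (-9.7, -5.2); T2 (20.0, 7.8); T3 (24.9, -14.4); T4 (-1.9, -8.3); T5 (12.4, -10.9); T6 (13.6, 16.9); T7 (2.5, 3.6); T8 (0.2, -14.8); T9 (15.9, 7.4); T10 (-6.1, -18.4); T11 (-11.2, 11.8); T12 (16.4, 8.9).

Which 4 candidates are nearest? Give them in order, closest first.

Distances from (-1.7, -6.2):
T1: |-8.0| + |1.0| = 8.0 + 1.0 = 9.0
T2: |21.7| + |14.0| = 21.7 + 14.0 = 35.7
T3: |26.6| + |-8.2| = 26.6 + 8.2 = 34.8
T4: |-0.2| + |-2.1| = 0.2 + 2.1 = 2.3
T5: |14.1| + |-4.7| = 14.1 + 4.7 = 18.8
T6: |15.3| + |23.1| = 15.3 + 23.1 = 38.4
T7: |4.2| + |9.8| = 4.2 + 9.8 = 14.0
T8: |1.9| + |-8.6| = 1.9 + 8.6 = 10.5
T9: |17.6| + |13.6| = 17.6 + 13.6 = 31.2
T10: |-4.4| + |-12.2| = 4.4 + 12.2 = 16.6
T11: |-9.5| + |18.0| = 9.5 + 18.0 = 27.5
T12: |18.1| + |15.1| = 18.1 + 15.1 = 33.2
Sorted: T4 (2.3) < T1 (9.0) < T8 (10.5) < T7 (14.0) < T10 (16.6) < T5 (18.8) < …

T4, T1, T8, T7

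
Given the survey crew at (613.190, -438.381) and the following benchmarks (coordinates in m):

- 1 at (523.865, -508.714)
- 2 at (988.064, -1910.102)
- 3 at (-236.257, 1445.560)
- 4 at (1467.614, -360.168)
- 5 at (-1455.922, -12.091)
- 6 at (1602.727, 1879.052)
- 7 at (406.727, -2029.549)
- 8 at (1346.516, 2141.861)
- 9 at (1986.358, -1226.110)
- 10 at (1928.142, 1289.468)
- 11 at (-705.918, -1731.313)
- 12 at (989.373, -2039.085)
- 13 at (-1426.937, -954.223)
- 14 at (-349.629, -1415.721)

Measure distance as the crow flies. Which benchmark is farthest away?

8

Distances from (613.190, -438.381):
1: √((-89.325)² + (-70.333)²) = √(7978.95563 + 4946.73089) = 113.691 m
2: √((374.874)² + (-1471.721)²) = √(140530.51588 + 2165962.70184) = 1518.714 m
3: √((-849.447)² + (1883.941)²) = √(721560.20581 + 3549233.69148) = 2066.590 m
4: √((854.424)² + (78.213)²) = √(730040.37178 + 6117.27337) = 857.996 m
5: √((-2069.112)² + (426.290)²) = √(4281224.46854 + 181723.16410) = 2112.569 m
6: √((989.537)² + (2317.433)²) = √(979183.47437 + 5370495.70949) = 2519.857 m
7: √((-206.463)² + (-1591.168)²) = √(42626.97037 + 2531815.60422) = 1604.507 m
8: √((733.326)² + (2580.242)²) = √(537767.02228 + 6657648.77856) = 2682.427 m
9: √((1373.168)² + (-787.729)²) = √(1885590.35622 + 620516.97744) = 1583.069 m
10: √((1314.952)² + (1727.849)²) = √(1729098.76230 + 2985462.16680) = 2171.304 m
11: √((-1319.108)² + (-1292.932)²) = √(1740045.91566 + 1671673.15662) = 1847.084 m
12: √((376.183)² + (-1600.704)²) = √(141513.64949 + 2562253.29562) = 1644.314 m
13: √((-2040.127)² + (-515.842)²) = √(4162118.17613 + 266092.96896) = 2104.332 m
14: √((-962.819)² + (-977.340)²) = √(927020.42676 + 955193.47560) = 1371.938 m
Maximum: 8 at 2682.427 m.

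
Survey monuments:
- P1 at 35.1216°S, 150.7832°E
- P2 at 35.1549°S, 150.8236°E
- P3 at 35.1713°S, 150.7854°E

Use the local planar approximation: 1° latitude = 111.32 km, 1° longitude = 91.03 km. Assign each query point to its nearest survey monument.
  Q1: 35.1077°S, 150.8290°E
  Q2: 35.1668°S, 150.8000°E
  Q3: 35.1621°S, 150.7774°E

Q1 at 35.1077°S, 150.8290°E:
  P1: √((-0.0139·111.32)² + (-0.0458·91.03)²) = √(2.394286 + 17.382012) = 4.4471 km
  P2: √((-0.0472·111.32)² + (-0.0054·91.03)²) = √(27.607711 + 0.241633) = 5.2772 km
  P3: √((-0.0636·111.32)² + (-0.0436·91.03)²) = √(50.125720 + 15.752231) = 8.1165 km
  → nearest: P1 (4.4471 km)
Q2 at 35.1668°S, 150.8000°E:
  P1: √((0.0452·111.32)² + (-0.0168·91.03)²) = √(25.317643 + 2.338771) = 5.2589 km
  P2: √((0.0119·111.32)² + (0.0236·91.03)²) = √(1.754851 + 4.615227) = 2.5239 km
  P3: √((-0.0045·111.32)² + (-0.0146·91.03)²) = √(0.250941 + 1.766342) = 1.4203 km
  → nearest: P3 (1.4203 km)
Q3 at 35.1621°S, 150.7774°E:
  P1: √((0.0405·111.32)² + (0.0058·91.03)²) = √(20.326212 + 0.278757) = 4.5393 km
  P2: √((0.0072·111.32)² + (0.0462·91.03)²) = √(0.642409 + 17.686954) = 4.2813 km
  P3: √((-0.0092·111.32)² + (0.0080·91.03)²) = √(1.048871 + 0.530333) = 1.2567 km
  → nearest: P3 (1.2567 km)

Q1→P1; Q2→P3; Q3→P3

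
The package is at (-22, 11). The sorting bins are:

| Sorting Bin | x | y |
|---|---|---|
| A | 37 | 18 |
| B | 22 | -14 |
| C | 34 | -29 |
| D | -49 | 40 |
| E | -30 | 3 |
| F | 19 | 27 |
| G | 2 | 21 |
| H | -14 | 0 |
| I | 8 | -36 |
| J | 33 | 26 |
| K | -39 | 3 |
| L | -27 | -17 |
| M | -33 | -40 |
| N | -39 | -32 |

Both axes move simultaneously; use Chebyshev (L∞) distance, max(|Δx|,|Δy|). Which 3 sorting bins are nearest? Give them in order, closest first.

E, H, K

Distances from (-22, 11):
A: 59
B: 44
C: 56
D: 29
E: 8
F: 41
G: 24
H: 11
I: 47
J: 55
K: 17
L: 28
M: 51
N: 43
Sorted: E (8) < H (11) < K (17) < G (24) < L (28) < …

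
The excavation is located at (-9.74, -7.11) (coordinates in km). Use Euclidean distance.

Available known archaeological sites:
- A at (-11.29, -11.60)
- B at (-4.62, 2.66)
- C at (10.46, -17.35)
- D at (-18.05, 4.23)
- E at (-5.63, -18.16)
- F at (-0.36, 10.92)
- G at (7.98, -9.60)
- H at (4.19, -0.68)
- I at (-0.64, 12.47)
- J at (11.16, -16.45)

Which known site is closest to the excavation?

Distances from (-9.74, -7.11):
A: 4.75 km
B: 11.03 km
C: 22.65 km
D: 14.06 km
E: 11.79 km
F: 20.32 km
G: 17.89 km
H: 15.34 km
I: 21.59 km
J: 22.89 km
Minimum: A at 4.75 km.

A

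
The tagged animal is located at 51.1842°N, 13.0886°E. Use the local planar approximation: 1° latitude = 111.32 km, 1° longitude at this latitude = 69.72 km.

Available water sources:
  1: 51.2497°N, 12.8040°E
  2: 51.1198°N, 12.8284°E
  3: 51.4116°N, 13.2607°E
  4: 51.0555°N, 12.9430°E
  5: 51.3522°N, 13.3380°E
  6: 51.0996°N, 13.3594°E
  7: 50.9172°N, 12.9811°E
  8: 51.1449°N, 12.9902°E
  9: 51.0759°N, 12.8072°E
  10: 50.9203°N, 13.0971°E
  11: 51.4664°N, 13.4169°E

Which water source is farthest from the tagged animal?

Distances from 51.1842°N, 13.0886°E:
1: 21.1396 km
2: 19.5063 km
3: 28.0139 km
4: 17.5587 km
5: 25.5363 km
6: 21.0987 km
7: 30.6528 km
8: 8.1367 km
9: 23.0274 km
10: 29.3833 km
11: 38.8688 km
Maximum: 11 at 38.8688 km.

11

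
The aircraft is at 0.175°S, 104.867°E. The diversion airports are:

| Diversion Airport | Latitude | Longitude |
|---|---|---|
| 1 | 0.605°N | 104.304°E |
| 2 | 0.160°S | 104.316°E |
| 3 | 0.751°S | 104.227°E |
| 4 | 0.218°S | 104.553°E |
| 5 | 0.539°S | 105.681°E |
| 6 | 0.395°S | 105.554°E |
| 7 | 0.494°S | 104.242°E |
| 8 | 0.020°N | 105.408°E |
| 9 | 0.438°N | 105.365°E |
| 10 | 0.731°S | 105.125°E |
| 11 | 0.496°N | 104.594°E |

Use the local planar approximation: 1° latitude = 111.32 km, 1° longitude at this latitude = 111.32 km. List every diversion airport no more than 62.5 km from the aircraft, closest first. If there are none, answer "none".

Distances from 0.175°S, 104.867°E:
1: 107.086 km
2: 61.360 km
3: 95.850 km
4: 35.281 km
5: 99.262 km
6: 80.302 km
7: 78.113 km
8: 64.017 km
9: 87.920 km
10: 68.233 km
11: 80.641 km
Threshold 62.5 km: 4 (35.281 km), 2 (61.360 km) are within range.

4, 2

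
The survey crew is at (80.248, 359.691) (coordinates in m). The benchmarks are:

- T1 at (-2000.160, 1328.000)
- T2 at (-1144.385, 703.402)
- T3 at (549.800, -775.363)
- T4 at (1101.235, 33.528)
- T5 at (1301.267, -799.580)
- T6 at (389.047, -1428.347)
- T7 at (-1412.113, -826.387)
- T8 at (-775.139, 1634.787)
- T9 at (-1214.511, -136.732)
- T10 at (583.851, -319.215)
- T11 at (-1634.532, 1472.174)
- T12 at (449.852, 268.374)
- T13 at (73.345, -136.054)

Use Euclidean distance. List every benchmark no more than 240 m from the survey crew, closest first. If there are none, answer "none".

none

Distances from (80.248, 359.691):
T1: √((-2080.408)² + (968.309)²) = √(4328097.44646 + 937622.31948) = 2294.716 m
T2: √((-1224.633)² + (343.711)²) = √(1499725.98469 + 118137.25152) = 1271.953 m
T3: √((469.552)² + (-1135.054)²) = √(220479.08070 + 1288347.58292) = 1228.343 m
T4: √((1020.987)² + (-326.163)²) = √(1042414.45417 + 106382.30257) = 1071.819 m
T5: √((1221.019)² + (-1159.271)²) = √(1490887.39836 + 1343909.25144) = 1683.685 m
T6: √((308.799)² + (-1788.038)²) = √(95356.82240 + 3197079.88944) = 1814.507 m
T7: √((-1492.361)² + (-1186.078)²) = √(2227141.35432 + 1406781.02208) = 1906.285 m
T8: √((-855.387)² + (1275.096)²) = √(731686.91977 + 1625869.80922) = 1535.434 m
T9: √((-1294.759)² + (-496.423)²) = √(1676400.86808 + 246435.79493) = 1386.664 m
T10: √((503.603)² + (-678.906)²) = √(253615.98161 + 460913.35684) = 845.298 m
T11: √((-1714.780)² + (1112.483)²) = √(2940470.44840 + 1237618.42529) = 2044.037 m
T12: √((369.604)² + (-91.317)²) = √(136607.11682 + 8338.79449) = 380.718 m
T13: √((-6.903)² + (-495.745)²) = √(47.65141 + 245763.10502) = 495.793 m
Threshold 240 m: none within range.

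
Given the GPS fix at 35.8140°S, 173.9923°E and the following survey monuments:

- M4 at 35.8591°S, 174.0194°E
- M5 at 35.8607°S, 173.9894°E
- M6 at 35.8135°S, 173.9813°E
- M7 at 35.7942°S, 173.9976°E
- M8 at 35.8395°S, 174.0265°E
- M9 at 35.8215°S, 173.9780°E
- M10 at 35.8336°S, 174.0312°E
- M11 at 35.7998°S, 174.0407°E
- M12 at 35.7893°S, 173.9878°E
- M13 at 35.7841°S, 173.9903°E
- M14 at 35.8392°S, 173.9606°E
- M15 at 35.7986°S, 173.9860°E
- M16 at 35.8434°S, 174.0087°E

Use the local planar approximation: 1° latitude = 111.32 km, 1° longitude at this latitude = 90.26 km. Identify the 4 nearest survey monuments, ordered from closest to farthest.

M6, M9, M15, M7

Distances from 35.8140°S, 173.9923°E:
M4: √((-0.0451·111.32)² + (0.0271·90.26)²) = √(25.205742 + 5.983141) = 5.5847 km
M5: √((-0.0467·111.32)² + (-0.0029·90.26)²) = √(27.025899 + 0.068515) = 5.2052 km
M6: √((0.0005·111.32)² + (-0.0110·90.26)²) = √(0.003098 + 0.985771) = 0.9944 km
M7: √((0.0198·111.32)² + (0.0053·90.26)²) = √(4.858216 + 0.228846) = 2.2555 km
M8: √((-0.0255·111.32)² + (0.0342·90.26)²) = √(8.057991 + 9.528902) = 4.1937 km
M9: √((-0.0075·111.32)² + (-0.0143·90.26)²) = √(0.697058 + 1.665953) = 1.5372 km
M10: √((-0.0196·111.32)² + (0.0389·90.26)²) = √(4.760565 + 12.327922) = 4.1338 km
M11: √((0.0142·111.32)² + (0.0484·90.26)²) = √(2.498752 + 19.084526) = 4.6458 km
M12: √((0.0247·111.32)² + (-0.0045·90.26)²) = √(7.560322 + 0.164974) = 2.7794 km
M13: √((0.0299·111.32)² + (-0.0020·90.26)²) = √(11.078699 + 0.032587) = 3.3334 km
M14: √((-0.0252·111.32)² + (-0.0317·90.26)²) = √(7.869506 + 8.186706) = 4.0070 km
M15: √((0.0154·111.32)² + (-0.0063·90.26)²) = √(2.938920 + 0.323349) = 1.8062 km
M16: √((-0.0294·111.32)² + (0.0164·90.26)²) = √(10.711272 + 2.191182) = 3.5920 km
Sorted: M6 (0.9944 km) < M9 (1.5372 km) < M15 (1.8062 km) < M7 (2.2555 km) < M12 (2.7794 km) < M13 (3.3334 km) < …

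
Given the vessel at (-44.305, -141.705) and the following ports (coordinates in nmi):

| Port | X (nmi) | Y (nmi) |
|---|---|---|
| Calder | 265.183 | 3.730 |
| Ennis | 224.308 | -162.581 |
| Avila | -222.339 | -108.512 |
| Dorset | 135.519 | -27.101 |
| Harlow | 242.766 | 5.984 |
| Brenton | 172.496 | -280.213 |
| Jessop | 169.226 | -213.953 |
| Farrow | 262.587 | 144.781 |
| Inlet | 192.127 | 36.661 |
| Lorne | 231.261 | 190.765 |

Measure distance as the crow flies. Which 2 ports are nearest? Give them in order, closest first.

Avila, Dorset

Distances from (-44.305, -141.705):
Calder: 341.956 nmi
Ennis: 269.423 nmi
Avila: 181.102 nmi
Dorset: 213.239 nmi
Harlow: 322.834 nmi
Brenton: 257.269 nmi
Jessop: 225.422 nmi
Farrow: 419.830 nmi
Inlet: 296.166 nmi
Lorne: 431.825 nmi
Sorted: Avila (181.102 nmi) < Dorset (213.239 nmi) < Jessop (225.422 nmi) < Brenton (257.269 nmi) < …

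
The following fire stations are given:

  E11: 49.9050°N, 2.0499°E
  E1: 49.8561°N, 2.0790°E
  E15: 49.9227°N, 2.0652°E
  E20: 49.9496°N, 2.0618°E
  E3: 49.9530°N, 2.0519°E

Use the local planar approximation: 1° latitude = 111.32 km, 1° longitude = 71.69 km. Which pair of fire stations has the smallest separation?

E20 and E3

Pairwise distances:
E11–E1: √((-0.0489·111.32)² + (0.0291·71.69)²) = √(29.632215 + 4.352143) = 5.8296 km
E11–E15: √((0.0177·111.32)² + (0.0153·71.69)²) = √(3.882334 + 1.203095) = 2.2551 km
E11–E20: √((0.0446·111.32)² + (0.0119·71.69)²) = √(24.649954 + 0.727798) = 5.0376 km
E11–E3: √((0.0480·111.32)² + (0.0020·71.69)²) = √(28.551496 + 0.020558) = 5.3453 km
E1–E15: √((0.0666·111.32)² + (-0.0138·71.69)²) = √(54.966091 + 0.978758) = 7.4796 km
E1–E20: √((0.0935·111.32)² + (-0.0172·71.69)²) = √(108.335207 + 1.520457) = 10.4812 km
E1–E3: √((0.0969·111.32)² + (-0.0271·71.69)²) = √(116.357384 + 3.774468) = 10.9605 km
E15–E20: √((0.0269·111.32)² + (-0.0034·71.69)²) = √(8.967078 + 0.059412) = 3.0044 km
E15–E3: √((0.0303·111.32)² + (-0.0133·71.69)²) = √(11.377102 + 0.909118) = 3.5052 km
E20–E3: √((0.0034·111.32)² + (-0.0099·71.69)²) = √(0.143253 + 0.503718) = 0.8043 km
Closest pair: E20–E3 at 0.8043 km.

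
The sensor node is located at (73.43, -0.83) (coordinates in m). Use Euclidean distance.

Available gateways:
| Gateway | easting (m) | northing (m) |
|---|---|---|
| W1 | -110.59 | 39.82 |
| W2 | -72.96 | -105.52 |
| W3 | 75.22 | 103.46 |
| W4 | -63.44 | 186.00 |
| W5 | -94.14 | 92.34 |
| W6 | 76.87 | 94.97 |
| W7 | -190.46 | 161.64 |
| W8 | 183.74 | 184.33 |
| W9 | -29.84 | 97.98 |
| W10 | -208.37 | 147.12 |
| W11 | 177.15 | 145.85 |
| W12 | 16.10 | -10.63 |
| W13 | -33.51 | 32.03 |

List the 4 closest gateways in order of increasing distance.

Distances from (73.43, -0.83):
W1: √((-184.02)² + (40.65)²) = √(33863.3604 + 1652.4225) = 188.46 m
W2: √((-146.39)² + (-104.69)²) = √(21430.0321 + 10959.9961) = 179.97 m
W3: √((1.79)² + (104.29)²) = √(3.2041 + 10876.4041) = 104.31 m
W4: √((-136.87)² + (186.83)²) = √(18733.3969 + 34905.4489) = 231.60 m
W5: √((-167.57)² + (93.17)²) = √(28079.7049 + 8680.6489) = 191.73 m
W6: √((3.44)² + (95.80)²) = √(11.8336 + 9177.6400) = 95.86 m
W7: √((-263.89)² + (162.47)²) = √(69637.9321 + 26396.5009) = 309.89 m
W8: √((110.31)² + (185.16)²) = √(12168.2961 + 34284.2256) = 215.53 m
W9: √((-103.27)² + (98.81)²) = √(10664.6929 + 9763.4161) = 142.93 m
W10: √((-281.80)² + (147.95)²) = √(79411.2400 + 21889.2025) = 318.28 m
W11: √((103.72)² + (146.68)²) = √(10757.8384 + 21515.0224) = 179.65 m
W12: √((-57.33)² + (-9.80)²) = √(3286.7289 + 96.0400) = 58.16 m
W13: √((-106.94)² + (32.86)²) = √(11436.1636 + 1079.7796) = 111.87 m
Sorted: W12 (58.16 m) < W6 (95.86 m) < W3 (104.31 m) < W13 (111.87 m) < W9 (142.93 m) < W11 (179.65 m) < …

W12, W6, W3, W13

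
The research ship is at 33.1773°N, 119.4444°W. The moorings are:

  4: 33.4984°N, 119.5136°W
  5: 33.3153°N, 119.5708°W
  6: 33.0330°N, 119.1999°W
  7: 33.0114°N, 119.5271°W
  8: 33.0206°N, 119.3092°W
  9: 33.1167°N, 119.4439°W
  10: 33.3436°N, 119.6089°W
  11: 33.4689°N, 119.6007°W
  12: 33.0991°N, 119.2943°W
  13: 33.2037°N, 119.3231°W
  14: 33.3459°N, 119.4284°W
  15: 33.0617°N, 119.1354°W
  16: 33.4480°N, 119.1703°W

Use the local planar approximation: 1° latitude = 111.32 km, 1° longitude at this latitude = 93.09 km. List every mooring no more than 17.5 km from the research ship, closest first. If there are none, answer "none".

9, 13, 12

Distances from 33.1773°N, 119.4444°W:
4: 36.3207 km
5: 19.3507 km
6: 27.8581 km
7: 20.0084 km
8: 21.5102 km
9: 6.7462 km
10: 24.0252 km
11: 35.5726 km
12: 16.4627 km
13: 11.6680 km
14: 18.8276 km
15: 31.5121 km
16: 39.4860 km
Threshold 17.5 km: 9 (6.7462 km), 13 (11.6680 km), 12 (16.4627 km) are within range.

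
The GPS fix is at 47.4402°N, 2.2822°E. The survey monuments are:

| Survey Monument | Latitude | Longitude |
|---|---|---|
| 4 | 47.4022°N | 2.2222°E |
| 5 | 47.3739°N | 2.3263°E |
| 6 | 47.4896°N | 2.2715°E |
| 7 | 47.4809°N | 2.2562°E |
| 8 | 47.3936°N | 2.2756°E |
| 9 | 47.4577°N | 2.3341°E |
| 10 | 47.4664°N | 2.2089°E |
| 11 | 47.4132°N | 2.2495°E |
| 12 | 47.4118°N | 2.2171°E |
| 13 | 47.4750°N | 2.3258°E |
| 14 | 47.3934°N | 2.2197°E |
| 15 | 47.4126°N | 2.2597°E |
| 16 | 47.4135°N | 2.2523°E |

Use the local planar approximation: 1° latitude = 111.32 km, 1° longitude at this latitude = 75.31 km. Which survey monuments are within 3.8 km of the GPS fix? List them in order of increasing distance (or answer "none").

Distances from 47.4402°N, 2.2822°E:
4: √((-0.0380·111.32)² + (-0.0600·75.31)²) = √(17.894254 + 20.417746) = 6.1897 km
5: √((-0.0663·111.32)² + (0.0441·75.31)²) = √(54.472016 + 11.030177) = 8.0933 km
6: √((0.0494·111.32)² + (-0.0107·75.31)²) = √(30.241289 + 0.649341) = 5.5579 km
7: √((0.0407·111.32)² + (-0.0260·75.31)²) = √(20.527460 + 3.833999) = 4.9357 km
8: √((-0.0466·111.32)² + (-0.0066·75.31)²) = √(26.910281 + 0.247055) = 5.2113 km
9: √((0.0175·111.32)² + (0.0519·75.31)²) = √(3.795094 + 15.277068) = 4.3672 km
10: √((0.0262·111.32)² + (-0.0733·75.31)²) = √(8.506462 + 30.472862) = 6.2433 km
11: √((-0.0270·111.32)² + (-0.0327·75.31)²) = √(9.033872 + 6.064581) = 3.8857 km
12: √((-0.0284·111.32)² + (-0.0651·75.31)²) = √(9.995006 + 24.036281) = 5.8336 km
13: √((0.0348·111.32)² + (0.0436·75.31)²) = √(15.007380 + 10.781477) = 5.0783 km
14: √((-0.0468·111.32)² + (-0.0625·75.31)²) = √(27.141766 + 22.154672) = 7.0211 km
15: √((-0.0276·111.32)² + (-0.0225·75.31)²) = √(9.439838 + 2.871246) = 3.5087 km
16: √((-0.0267·111.32)² + (-0.0299·75.31)²) = √(8.834234 + 5.070464) = 3.7289 km
Threshold 3.8 km: 15 (3.5087 km), 16 (3.7289 km) are within range.

15, 16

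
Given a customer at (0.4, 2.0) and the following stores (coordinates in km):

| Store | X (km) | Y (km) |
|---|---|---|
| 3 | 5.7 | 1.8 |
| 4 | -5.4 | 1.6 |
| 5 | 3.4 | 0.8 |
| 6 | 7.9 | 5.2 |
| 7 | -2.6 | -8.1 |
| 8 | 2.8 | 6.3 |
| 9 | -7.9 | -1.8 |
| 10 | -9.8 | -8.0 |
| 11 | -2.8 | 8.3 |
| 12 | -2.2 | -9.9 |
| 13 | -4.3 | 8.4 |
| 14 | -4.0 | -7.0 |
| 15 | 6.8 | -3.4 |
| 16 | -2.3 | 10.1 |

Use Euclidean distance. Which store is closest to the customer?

5

Distances from (0.4, 2.0):
3: √((5.3)² + (-0.2)²) = √(28.090 + 0.040) = 5.3 km
4: √((-5.8)² + (-0.4)²) = √(33.640 + 0.160) = 5.8 km
5: √((3.0)² + (-1.2)²) = √(9.000 + 1.440) = 3.2 km
6: √((7.5)² + (3.2)²) = √(56.250 + 10.240) = 8.2 km
7: √((-3.0)² + (-10.1)²) = √(9.000 + 102.010) = 10.5 km
8: √((2.4)² + (4.3)²) = √(5.760 + 18.490) = 4.9 km
9: √((-8.3)² + (-3.8)²) = √(68.890 + 14.440) = 9.1 km
10: √((-10.2)² + (-10.0)²) = √(104.040 + 100.000) = 14.3 km
11: √((-3.2)² + (6.3)²) = √(10.240 + 39.690) = 7.1 km
12: √((-2.6)² + (-11.9)²) = √(6.760 + 141.610) = 12.2 km
13: √((-4.7)² + (6.4)²) = √(22.090 + 40.960) = 7.9 km
14: √((-4.4)² + (-9.0)²) = √(19.360 + 81.000) = 10.0 km
15: √((6.4)² + (-5.4)²) = √(40.960 + 29.160) = 8.4 km
16: √((-2.7)² + (8.1)²) = √(7.290 + 65.610) = 8.5 km
Minimum: 5 at 3.2 km.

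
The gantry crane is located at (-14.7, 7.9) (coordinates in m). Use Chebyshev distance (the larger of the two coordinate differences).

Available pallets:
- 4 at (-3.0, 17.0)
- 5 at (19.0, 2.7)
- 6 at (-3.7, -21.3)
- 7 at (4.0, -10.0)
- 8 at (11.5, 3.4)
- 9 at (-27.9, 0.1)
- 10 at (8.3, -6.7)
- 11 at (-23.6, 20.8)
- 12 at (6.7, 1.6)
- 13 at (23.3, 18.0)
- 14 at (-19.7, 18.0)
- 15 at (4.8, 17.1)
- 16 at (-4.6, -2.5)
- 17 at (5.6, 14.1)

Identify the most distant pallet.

13

Distances from (-14.7, 7.9):
4: 11.7 m
5: 33.7 m
6: 29.2 m
7: 18.7 m
8: 26.2 m
9: 13.2 m
10: 23.0 m
11: 12.9 m
12: 21.4 m
13: 38.0 m
14: 10.1 m
15: 19.5 m
16: 10.4 m
17: 20.3 m
Maximum: 13 at 38.0 m.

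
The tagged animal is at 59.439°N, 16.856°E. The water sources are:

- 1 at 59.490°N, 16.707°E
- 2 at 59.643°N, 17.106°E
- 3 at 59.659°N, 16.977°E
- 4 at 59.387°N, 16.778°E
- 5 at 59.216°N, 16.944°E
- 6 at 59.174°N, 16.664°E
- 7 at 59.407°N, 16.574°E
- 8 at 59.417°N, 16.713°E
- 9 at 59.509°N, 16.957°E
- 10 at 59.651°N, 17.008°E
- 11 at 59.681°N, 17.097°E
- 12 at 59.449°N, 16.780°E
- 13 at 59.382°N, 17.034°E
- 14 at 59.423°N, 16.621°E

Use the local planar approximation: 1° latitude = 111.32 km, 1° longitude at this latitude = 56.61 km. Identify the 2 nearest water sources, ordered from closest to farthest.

12, 4

Distances from 59.439°N, 16.856°E:
1: 10.168 km
2: 26.758 km
3: 25.430 km
4: 7.281 km
5: 25.319 km
6: 31.438 km
7: 16.357 km
8: 8.458 km
9: 9.665 km
10: 25.120 km
11: 30.197 km
12: 4.444 km
13: 11.908 km
14: 13.422 km
Sorted: 12 (4.444 km) < 4 (7.281 km) < 8 (8.458 km) < 9 (9.665 km) < …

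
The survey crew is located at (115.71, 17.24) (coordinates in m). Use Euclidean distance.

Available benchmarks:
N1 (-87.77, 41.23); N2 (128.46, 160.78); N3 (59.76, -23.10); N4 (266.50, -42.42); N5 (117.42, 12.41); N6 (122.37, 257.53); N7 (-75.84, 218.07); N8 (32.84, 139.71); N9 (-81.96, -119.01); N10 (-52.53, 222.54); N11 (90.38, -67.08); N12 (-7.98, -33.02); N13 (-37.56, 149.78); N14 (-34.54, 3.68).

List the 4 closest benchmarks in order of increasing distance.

Distances from (115.71, 17.24):
N1: √((-203.48)² + (23.99)²) = √(41404.1104 + 575.5201) = 204.89 m
N2: √((12.75)² + (143.54)²) = √(162.5625 + 20603.7316) = 144.11 m
N3: √((-55.95)² + (-40.34)²) = √(3130.4025 + 1627.3156) = 68.98 m
N4: √((150.79)² + (-59.66)²) = √(22737.6241 + 3559.3156) = 162.16 m
N5: √((1.71)² + (-4.83)²) = √(2.9241 + 23.3289) = 5.12 m
N6: √((6.66)² + (240.29)²) = √(44.3556 + 57739.2841) = 240.38 m
N7: √((-191.55)² + (200.83)²) = √(36691.4025 + 40332.6889) = 277.53 m
N8: √((-82.87)² + (122.47)²) = √(6867.4369 + 14998.9009) = 147.87 m
N9: √((-197.67)² + (-136.25)²) = √(39073.4289 + 18564.0625) = 240.08 m
N10: √((-168.24)² + (205.30)²) = √(28304.6976 + 42148.0900) = 265.43 m
N11: √((-25.33)² + (-84.32)²) = √(641.6089 + 7109.8624) = 88.04 m
N12: √((-123.69)² + (-50.26)²) = √(15299.2161 + 2526.0676) = 133.51 m
N13: √((-153.27)² + (132.54)²) = √(23491.6929 + 17566.8516) = 202.63 m
N14: √((-150.25)² + (-13.56)²) = √(22575.0625 + 183.8736) = 150.86 m
Sorted: N5 (5.12 m) < N3 (68.98 m) < N11 (88.04 m) < N12 (133.51 m) < N2 (144.11 m) < N8 (147.87 m) < …

N5, N3, N11, N12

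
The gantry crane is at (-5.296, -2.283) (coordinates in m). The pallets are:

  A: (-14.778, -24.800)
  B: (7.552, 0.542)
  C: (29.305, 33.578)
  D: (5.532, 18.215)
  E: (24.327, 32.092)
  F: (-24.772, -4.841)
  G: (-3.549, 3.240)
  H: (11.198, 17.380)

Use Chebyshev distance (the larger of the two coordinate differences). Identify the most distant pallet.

Distances from (-5.296, -2.283):
A: 22.517 m
B: 12.848 m
C: 35.861 m
D: 20.498 m
E: 34.375 m
F: 19.476 m
G: 5.523 m
H: 19.663 m
Maximum: C at 35.861 m.

C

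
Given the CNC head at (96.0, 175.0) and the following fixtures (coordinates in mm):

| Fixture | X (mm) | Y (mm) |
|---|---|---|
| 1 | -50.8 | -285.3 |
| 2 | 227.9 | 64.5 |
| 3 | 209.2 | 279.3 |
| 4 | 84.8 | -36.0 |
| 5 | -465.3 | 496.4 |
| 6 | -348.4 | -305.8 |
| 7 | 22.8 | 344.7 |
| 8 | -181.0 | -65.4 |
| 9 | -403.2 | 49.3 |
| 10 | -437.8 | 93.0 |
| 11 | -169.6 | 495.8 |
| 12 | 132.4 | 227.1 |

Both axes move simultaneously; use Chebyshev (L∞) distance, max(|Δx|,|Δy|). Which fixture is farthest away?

Distances from (96.0, 175.0):
1: max(|-146.8|, |-460.3|) = 460.3 mm
2: max(|131.9|, |-110.5|) = 131.9 mm
3: max(|113.2|, |104.3|) = 113.2 mm
4: max(|-11.2|, |-211.0|) = 211.0 mm
5: max(|-561.3|, |321.4|) = 561.3 mm
6: max(|-444.4|, |-480.8|) = 480.8 mm
7: max(|-73.2|, |169.7|) = 169.7 mm
8: max(|-277.0|, |-240.4|) = 277.0 mm
9: max(|-499.2|, |-125.7|) = 499.2 mm
10: max(|-533.8|, |-82.0|) = 533.8 mm
11: max(|-265.6|, |320.8|) = 320.8 mm
12: max(|36.4|, |52.1|) = 52.1 mm
Maximum: 5 at 561.3 mm.

5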